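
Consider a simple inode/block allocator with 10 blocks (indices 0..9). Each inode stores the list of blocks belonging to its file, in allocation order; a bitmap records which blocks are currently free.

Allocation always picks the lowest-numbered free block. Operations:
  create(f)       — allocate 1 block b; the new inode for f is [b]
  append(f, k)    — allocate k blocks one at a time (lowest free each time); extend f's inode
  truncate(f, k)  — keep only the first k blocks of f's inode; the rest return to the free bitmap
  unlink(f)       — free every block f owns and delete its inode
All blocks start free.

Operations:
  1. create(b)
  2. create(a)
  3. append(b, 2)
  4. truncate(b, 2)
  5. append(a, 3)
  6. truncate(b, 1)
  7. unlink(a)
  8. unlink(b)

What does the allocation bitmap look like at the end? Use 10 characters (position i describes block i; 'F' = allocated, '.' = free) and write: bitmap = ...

bitmap = ..........

after create(b) → b:[0]  free=[F.........]
after create(a) → a:[1], b:[0]  free=[FF........]
after append(b, 2) → a:[1], b:[0, 2, 3]  free=[FFFF......]
after truncate(b, 2) → a:[1], b:[0, 2]  free=[FFF.......]
after append(a, 3) → a:[1, 3, 4, 5], b:[0, 2]  free=[FFFFFF....]
after truncate(b, 1) → a:[1, 3, 4, 5], b:[0]  free=[FF.FFF....]
after unlink(a) → b:[0]  free=[F.........]
after unlink(b) →   free=[..........]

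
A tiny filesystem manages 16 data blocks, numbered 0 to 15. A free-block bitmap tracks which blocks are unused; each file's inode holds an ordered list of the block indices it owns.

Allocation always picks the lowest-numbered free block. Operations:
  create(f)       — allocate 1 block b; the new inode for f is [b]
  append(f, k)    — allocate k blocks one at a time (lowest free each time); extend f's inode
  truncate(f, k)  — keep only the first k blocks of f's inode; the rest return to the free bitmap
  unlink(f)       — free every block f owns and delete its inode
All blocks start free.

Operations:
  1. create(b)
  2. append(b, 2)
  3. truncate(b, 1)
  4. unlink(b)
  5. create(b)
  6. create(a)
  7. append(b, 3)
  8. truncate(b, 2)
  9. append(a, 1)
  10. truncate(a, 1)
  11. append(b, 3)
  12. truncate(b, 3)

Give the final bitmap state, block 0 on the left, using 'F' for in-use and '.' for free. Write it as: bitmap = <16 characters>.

  1. create(b)  ⇒  F...............  {b→[0]}
  2. append(b, 2)  ⇒  FFF.............  {b→[0, 1, 2]}
  3. truncate(b, 1)  ⇒  F...............  {b→[0]}
  4. unlink(b)  ⇒  ................  {}
  5. create(b)  ⇒  F...............  {b→[0]}
  6. create(a)  ⇒  FF..............  {a→[1]; b→[0]}
  7. append(b, 3)  ⇒  FFFFF...........  {a→[1]; b→[0, 2, 3, 4]}
  8. truncate(b, 2)  ⇒  FFF.............  {a→[1]; b→[0, 2]}
  9. append(a, 1)  ⇒  FFFF............  {a→[1, 3]; b→[0, 2]}
  10. truncate(a, 1)  ⇒  FFF.............  {a→[1]; b→[0, 2]}
  11. append(b, 3)  ⇒  FFFFFF..........  {a→[1]; b→[0, 2, 3, 4, 5]}
  12. truncate(b, 3)  ⇒  FFFF............  {a→[1]; b→[0, 2, 3]}

bitmap = FFFF............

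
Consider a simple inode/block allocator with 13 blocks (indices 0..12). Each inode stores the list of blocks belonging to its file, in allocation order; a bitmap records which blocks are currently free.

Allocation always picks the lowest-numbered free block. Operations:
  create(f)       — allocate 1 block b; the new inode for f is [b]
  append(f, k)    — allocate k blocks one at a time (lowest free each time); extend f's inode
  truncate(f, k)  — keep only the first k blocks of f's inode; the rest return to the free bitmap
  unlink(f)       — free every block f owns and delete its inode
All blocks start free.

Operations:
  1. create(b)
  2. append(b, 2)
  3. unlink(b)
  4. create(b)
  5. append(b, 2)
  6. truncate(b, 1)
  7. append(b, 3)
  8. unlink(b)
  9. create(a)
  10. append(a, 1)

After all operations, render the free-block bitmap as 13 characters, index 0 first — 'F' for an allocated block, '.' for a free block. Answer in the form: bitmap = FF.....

bitmap = FF...........

create(b): bitmap=F............ | b=[0]
append(b, 2): bitmap=FFF.......... | b=[0, 1, 2]
unlink(b): bitmap=............. | 
create(b): bitmap=F............ | b=[0]
append(b, 2): bitmap=FFF.......... | b=[0, 1, 2]
truncate(b, 1): bitmap=F............ | b=[0]
append(b, 3): bitmap=FFFF......... | b=[0, 1, 2, 3]
unlink(b): bitmap=............. | 
create(a): bitmap=F............ | a=[0]
append(a, 1): bitmap=FF........... | a=[0, 1]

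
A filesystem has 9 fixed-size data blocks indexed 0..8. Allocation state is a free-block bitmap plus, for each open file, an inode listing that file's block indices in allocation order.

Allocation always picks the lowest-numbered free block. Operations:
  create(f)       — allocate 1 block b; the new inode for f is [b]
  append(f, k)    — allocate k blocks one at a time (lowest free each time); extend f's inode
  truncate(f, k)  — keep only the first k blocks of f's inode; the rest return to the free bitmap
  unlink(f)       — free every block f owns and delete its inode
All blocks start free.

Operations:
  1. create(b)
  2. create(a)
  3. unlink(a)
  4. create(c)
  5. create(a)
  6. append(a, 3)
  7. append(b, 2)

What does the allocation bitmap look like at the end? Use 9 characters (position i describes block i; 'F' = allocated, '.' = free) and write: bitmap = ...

[1] create(b) — b=0 (map F........)
[2] create(a) — a=1 b=0 (map FF.......)
[3] unlink(a) — b=0 (map F........)
[4] create(c) — b=0 c=1 (map FF.......)
[5] create(a) — a=2 b=0 c=1 (map FFF......)
[6] append(a, 3) — a=2,3,4,5 b=0 c=1 (map FFFFFF...)
[7] append(b, 2) — a=2,3,4,5 b=0,6,7 c=1 (map FFFFFFFF.)

bitmap = FFFFFFFF.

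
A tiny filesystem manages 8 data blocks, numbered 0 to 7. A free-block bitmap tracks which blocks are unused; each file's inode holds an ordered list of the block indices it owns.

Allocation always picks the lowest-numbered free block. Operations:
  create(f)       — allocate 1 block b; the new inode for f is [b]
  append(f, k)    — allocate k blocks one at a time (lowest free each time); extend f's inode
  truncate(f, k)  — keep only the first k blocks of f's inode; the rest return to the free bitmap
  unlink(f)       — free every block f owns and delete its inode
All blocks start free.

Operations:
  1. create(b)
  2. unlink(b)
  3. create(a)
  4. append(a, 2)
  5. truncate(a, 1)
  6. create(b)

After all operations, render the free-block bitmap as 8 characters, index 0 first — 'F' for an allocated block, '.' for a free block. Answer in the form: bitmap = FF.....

create(b): bitmap=F....... | b=[0]
unlink(b): bitmap=........ | 
create(a): bitmap=F....... | a=[0]
append(a, 2): bitmap=FFF..... | a=[0, 1, 2]
truncate(a, 1): bitmap=F....... | a=[0]
create(b): bitmap=FF...... | a=[0] b=[1]

bitmap = FF......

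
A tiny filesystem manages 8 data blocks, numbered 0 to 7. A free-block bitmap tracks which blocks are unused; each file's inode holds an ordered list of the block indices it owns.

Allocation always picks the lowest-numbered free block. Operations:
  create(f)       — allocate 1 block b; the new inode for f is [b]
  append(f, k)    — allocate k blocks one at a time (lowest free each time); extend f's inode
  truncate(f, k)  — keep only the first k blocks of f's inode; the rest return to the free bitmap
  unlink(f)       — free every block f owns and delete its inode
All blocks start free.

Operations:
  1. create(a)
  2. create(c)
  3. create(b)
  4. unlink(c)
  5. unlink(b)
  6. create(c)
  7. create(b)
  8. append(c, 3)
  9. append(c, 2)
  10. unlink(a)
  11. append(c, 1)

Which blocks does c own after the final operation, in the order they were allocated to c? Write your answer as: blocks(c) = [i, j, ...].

[1] create(a) — a=0 (map F.......)
[2] create(c) — a=0 c=1 (map FF......)
[3] create(b) — a=0 b=2 c=1 (map FFF.....)
[4] unlink(c) — a=0 b=2 (map F.F.....)
[5] unlink(b) — a=0 (map F.......)
[6] create(c) — a=0 c=1 (map FF......)
[7] create(b) — a=0 b=2 c=1 (map FFF.....)
[8] append(c, 3) — a=0 b=2 c=1,3,4,5 (map FFFFFF..)
[9] append(c, 2) — a=0 b=2 c=1,3,4,5,6,7 (map FFFFFFFF)
[10] unlink(a) — b=2 c=1,3,4,5,6,7 (map .FFFFFFF)
[11] append(c, 1) — b=2 c=1,3,4,5,6,7,0 (map FFFFFFFF)

blocks(c) = [1, 3, 4, 5, 6, 7, 0]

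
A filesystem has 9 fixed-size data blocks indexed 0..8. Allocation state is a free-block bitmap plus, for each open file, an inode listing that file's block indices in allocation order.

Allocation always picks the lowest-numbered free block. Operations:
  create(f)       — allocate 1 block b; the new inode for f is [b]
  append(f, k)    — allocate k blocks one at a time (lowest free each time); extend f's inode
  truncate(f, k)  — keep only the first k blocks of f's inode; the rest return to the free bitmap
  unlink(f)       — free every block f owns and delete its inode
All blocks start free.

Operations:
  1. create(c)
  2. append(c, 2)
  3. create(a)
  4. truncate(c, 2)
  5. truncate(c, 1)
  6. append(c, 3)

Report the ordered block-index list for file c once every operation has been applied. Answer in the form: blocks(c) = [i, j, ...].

blocks(c) = [0, 1, 2, 4]

  1. create(c)  ⇒  F........  {c→[0]}
  2. append(c, 2)  ⇒  FFF......  {c→[0, 1, 2]}
  3. create(a)  ⇒  FFFF.....  {a→[3]; c→[0, 1, 2]}
  4. truncate(c, 2)  ⇒  FF.F.....  {a→[3]; c→[0, 1]}
  5. truncate(c, 1)  ⇒  F..F.....  {a→[3]; c→[0]}
  6. append(c, 3)  ⇒  FFFFF....  {a→[3]; c→[0, 1, 2, 4]}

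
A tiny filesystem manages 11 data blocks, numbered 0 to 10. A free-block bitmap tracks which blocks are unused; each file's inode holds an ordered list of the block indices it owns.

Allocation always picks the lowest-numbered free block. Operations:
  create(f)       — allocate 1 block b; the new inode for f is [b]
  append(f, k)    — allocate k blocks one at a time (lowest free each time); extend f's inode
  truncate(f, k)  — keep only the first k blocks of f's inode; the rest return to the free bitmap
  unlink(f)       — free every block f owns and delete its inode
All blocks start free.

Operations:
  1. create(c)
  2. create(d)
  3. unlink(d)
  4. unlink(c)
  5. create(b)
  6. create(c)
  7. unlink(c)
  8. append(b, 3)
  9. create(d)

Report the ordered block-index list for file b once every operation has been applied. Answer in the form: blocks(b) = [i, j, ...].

blocks(b) = [0, 1, 2, 3]

create(c): bitmap=F.......... | c=[0]
create(d): bitmap=FF......... | c=[0] d=[1]
unlink(d): bitmap=F.......... | c=[0]
unlink(c): bitmap=........... | 
create(b): bitmap=F.......... | b=[0]
create(c): bitmap=FF......... | b=[0] c=[1]
unlink(c): bitmap=F.......... | b=[0]
append(b, 3): bitmap=FFFF....... | b=[0, 1, 2, 3]
create(d): bitmap=FFFFF...... | b=[0, 1, 2, 3] d=[4]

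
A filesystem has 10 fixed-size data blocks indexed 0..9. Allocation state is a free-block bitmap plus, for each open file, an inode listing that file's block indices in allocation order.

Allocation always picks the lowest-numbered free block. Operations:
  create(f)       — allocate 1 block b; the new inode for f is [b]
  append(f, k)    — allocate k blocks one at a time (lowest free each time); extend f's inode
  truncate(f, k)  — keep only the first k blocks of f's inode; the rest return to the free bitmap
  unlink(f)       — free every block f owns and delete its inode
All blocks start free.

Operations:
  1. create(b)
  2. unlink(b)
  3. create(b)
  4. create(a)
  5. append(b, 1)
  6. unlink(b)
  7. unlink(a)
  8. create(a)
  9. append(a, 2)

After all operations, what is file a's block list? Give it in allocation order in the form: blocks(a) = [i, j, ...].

blocks(a) = [0, 1, 2]

create(b): bitmap=F......... | b=[0]
unlink(b): bitmap=.......... | 
create(b): bitmap=F......... | b=[0]
create(a): bitmap=FF........ | a=[1] b=[0]
append(b, 1): bitmap=FFF....... | a=[1] b=[0, 2]
unlink(b): bitmap=.F........ | a=[1]
unlink(a): bitmap=.......... | 
create(a): bitmap=F......... | a=[0]
append(a, 2): bitmap=FFF....... | a=[0, 1, 2]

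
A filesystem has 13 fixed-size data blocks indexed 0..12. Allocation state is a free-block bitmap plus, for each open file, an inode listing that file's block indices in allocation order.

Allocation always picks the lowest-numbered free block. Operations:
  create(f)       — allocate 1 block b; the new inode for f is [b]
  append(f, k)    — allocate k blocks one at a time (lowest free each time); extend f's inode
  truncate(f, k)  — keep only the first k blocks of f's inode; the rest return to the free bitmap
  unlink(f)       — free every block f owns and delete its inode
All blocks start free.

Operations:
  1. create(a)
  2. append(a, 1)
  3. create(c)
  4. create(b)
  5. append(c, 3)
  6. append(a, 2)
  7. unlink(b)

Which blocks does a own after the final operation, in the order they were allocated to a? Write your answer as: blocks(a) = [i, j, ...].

after create(a) → a:[0]  free=[F............]
after append(a, 1) → a:[0, 1]  free=[FF...........]
after create(c) → a:[0, 1], c:[2]  free=[FFF..........]
after create(b) → a:[0, 1], b:[3], c:[2]  free=[FFFF.........]
after append(c, 3) → a:[0, 1], b:[3], c:[2, 4, 5, 6]  free=[FFFFFFF......]
after append(a, 2) → a:[0, 1, 7, 8], b:[3], c:[2, 4, 5, 6]  free=[FFFFFFFFF....]
after unlink(b) → a:[0, 1, 7, 8], c:[2, 4, 5, 6]  free=[FFF.FFFFF....]

blocks(a) = [0, 1, 7, 8]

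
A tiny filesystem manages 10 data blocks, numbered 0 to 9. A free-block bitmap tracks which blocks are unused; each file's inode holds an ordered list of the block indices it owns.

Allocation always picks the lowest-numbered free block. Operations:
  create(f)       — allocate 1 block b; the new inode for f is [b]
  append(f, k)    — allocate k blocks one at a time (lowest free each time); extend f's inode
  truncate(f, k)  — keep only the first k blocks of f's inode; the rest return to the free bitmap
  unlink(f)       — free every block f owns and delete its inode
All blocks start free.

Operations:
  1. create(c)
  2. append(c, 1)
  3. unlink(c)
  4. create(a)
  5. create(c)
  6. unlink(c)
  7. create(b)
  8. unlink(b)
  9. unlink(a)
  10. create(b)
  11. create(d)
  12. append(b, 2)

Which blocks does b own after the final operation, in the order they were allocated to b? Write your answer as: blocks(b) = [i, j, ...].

  1. create(c)  ⇒  F.........  {c→[0]}
  2. append(c, 1)  ⇒  FF........  {c→[0, 1]}
  3. unlink(c)  ⇒  ..........  {}
  4. create(a)  ⇒  F.........  {a→[0]}
  5. create(c)  ⇒  FF........  {a→[0]; c→[1]}
  6. unlink(c)  ⇒  F.........  {a→[0]}
  7. create(b)  ⇒  FF........  {a→[0]; b→[1]}
  8. unlink(b)  ⇒  F.........  {a→[0]}
  9. unlink(a)  ⇒  ..........  {}
  10. create(b)  ⇒  F.........  {b→[0]}
  11. create(d)  ⇒  FF........  {b→[0]; d→[1]}
  12. append(b, 2)  ⇒  FFFF......  {b→[0, 2, 3]; d→[1]}

blocks(b) = [0, 2, 3]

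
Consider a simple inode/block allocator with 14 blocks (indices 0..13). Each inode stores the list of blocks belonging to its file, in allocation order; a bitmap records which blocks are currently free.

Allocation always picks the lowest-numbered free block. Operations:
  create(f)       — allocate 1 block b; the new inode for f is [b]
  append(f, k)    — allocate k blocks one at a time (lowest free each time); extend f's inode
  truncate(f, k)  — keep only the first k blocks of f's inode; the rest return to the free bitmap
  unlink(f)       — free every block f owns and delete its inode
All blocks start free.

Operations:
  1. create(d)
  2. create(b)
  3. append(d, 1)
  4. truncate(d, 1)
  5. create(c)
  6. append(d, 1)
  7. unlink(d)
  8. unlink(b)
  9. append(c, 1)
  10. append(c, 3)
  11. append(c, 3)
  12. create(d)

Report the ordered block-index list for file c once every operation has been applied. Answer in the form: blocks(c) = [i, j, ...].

blocks(c) = [2, 0, 1, 3, 4, 5, 6, 7]

[1] create(d) — d=0 (map F.............)
[2] create(b) — b=1 d=0 (map FF............)
[3] append(d, 1) — b=1 d=0,2 (map FFF...........)
[4] truncate(d, 1) — b=1 d=0 (map FF............)
[5] create(c) — b=1 c=2 d=0 (map FFF...........)
[6] append(d, 1) — b=1 c=2 d=0,3 (map FFFF..........)
[7] unlink(d) — b=1 c=2 (map .FF...........)
[8] unlink(b) — c=2 (map ..F...........)
[9] append(c, 1) — c=2,0 (map F.F...........)
[10] append(c, 3) — c=2,0,1,3,4 (map FFFFF.........)
[11] append(c, 3) — c=2,0,1,3,4,5,6,7 (map FFFFFFFF......)
[12] create(d) — c=2,0,1,3,4,5,6,7 d=8 (map FFFFFFFFF.....)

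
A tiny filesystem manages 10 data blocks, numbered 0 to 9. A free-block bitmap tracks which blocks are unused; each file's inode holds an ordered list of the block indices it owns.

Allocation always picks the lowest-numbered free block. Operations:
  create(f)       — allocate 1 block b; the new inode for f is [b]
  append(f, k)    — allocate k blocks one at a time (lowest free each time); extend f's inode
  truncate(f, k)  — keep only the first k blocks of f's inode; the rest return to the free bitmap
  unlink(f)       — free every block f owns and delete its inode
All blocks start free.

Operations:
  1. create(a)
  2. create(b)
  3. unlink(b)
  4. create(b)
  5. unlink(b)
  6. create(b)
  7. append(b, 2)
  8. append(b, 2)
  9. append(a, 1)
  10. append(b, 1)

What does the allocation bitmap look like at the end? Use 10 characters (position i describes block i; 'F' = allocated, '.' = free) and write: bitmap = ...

bitmap = FFFFFFFF..

create(a): bitmap=F......... | a=[0]
create(b): bitmap=FF........ | a=[0] b=[1]
unlink(b): bitmap=F......... | a=[0]
create(b): bitmap=FF........ | a=[0] b=[1]
unlink(b): bitmap=F......... | a=[0]
create(b): bitmap=FF........ | a=[0] b=[1]
append(b, 2): bitmap=FFFF...... | a=[0] b=[1, 2, 3]
append(b, 2): bitmap=FFFFFF.... | a=[0] b=[1, 2, 3, 4, 5]
append(a, 1): bitmap=FFFFFFF... | a=[0, 6] b=[1, 2, 3, 4, 5]
append(b, 1): bitmap=FFFFFFFF.. | a=[0, 6] b=[1, 2, 3, 4, 5, 7]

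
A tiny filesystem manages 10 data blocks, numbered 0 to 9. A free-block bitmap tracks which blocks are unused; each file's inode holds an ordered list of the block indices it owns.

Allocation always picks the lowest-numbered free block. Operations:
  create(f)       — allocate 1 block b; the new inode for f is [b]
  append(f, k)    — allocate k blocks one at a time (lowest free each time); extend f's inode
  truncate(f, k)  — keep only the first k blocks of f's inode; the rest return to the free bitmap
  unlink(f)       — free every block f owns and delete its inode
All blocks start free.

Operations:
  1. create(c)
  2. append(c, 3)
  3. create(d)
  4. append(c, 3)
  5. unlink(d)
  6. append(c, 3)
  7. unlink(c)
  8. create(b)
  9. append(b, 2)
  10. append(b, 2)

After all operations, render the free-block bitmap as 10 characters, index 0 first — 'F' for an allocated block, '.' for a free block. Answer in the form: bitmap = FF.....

  1. create(c)  ⇒  F.........  {c→[0]}
  2. append(c, 3)  ⇒  FFFF......  {c→[0, 1, 2, 3]}
  3. create(d)  ⇒  FFFFF.....  {c→[0, 1, 2, 3]; d→[4]}
  4. append(c, 3)  ⇒  FFFFFFFF..  {c→[0, 1, 2, 3, 5, 6, 7]; d→[4]}
  5. unlink(d)  ⇒  FFFF.FFF..  {c→[0, 1, 2, 3, 5, 6, 7]}
  6. append(c, 3)  ⇒  FFFFFFFFFF  {c→[0, 1, 2, 3, 5, 6, 7, 4, 8, 9]}
  7. unlink(c)  ⇒  ..........  {}
  8. create(b)  ⇒  F.........  {b→[0]}
  9. append(b, 2)  ⇒  FFF.......  {b→[0, 1, 2]}
  10. append(b, 2)  ⇒  FFFFF.....  {b→[0, 1, 2, 3, 4]}

bitmap = FFFFF.....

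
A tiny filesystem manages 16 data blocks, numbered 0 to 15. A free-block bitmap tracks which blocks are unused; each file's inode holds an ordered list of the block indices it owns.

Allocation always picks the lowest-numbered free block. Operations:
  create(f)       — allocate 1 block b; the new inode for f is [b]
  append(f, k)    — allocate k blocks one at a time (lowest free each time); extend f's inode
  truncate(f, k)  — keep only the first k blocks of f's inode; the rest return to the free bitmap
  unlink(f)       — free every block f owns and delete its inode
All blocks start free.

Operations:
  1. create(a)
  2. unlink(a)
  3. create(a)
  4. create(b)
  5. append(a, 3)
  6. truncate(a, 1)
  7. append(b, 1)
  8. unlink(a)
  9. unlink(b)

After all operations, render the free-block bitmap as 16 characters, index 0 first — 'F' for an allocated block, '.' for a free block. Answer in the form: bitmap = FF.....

[1] create(a) — a=0 (map F...............)
[2] unlink(a) —  (map ................)
[3] create(a) — a=0 (map F...............)
[4] create(b) — a=0 b=1 (map FF..............)
[5] append(a, 3) — a=0,2,3,4 b=1 (map FFFFF...........)
[6] truncate(a, 1) — a=0 b=1 (map FF..............)
[7] append(b, 1) — a=0 b=1,2 (map FFF.............)
[8] unlink(a) — b=1,2 (map .FF.............)
[9] unlink(b) —  (map ................)

bitmap = ................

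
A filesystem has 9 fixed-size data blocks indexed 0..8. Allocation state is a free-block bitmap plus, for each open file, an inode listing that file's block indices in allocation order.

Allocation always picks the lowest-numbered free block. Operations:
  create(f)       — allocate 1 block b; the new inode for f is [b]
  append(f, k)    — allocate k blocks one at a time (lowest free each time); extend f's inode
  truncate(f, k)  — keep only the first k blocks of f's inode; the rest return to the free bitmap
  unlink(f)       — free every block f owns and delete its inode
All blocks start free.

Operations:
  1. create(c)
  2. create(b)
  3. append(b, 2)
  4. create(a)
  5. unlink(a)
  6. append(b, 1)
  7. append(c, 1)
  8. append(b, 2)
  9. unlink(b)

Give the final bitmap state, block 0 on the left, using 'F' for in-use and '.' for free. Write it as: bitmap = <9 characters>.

  1. create(c)  ⇒  F........  {c→[0]}
  2. create(b)  ⇒  FF.......  {b→[1]; c→[0]}
  3. append(b, 2)  ⇒  FFFF.....  {b→[1, 2, 3]; c→[0]}
  4. create(a)  ⇒  FFFFF....  {a→[4]; b→[1, 2, 3]; c→[0]}
  5. unlink(a)  ⇒  FFFF.....  {b→[1, 2, 3]; c→[0]}
  6. append(b, 1)  ⇒  FFFFF....  {b→[1, 2, 3, 4]; c→[0]}
  7. append(c, 1)  ⇒  FFFFFF...  {b→[1, 2, 3, 4]; c→[0, 5]}
  8. append(b, 2)  ⇒  FFFFFFFF.  {b→[1, 2, 3, 4, 6, 7]; c→[0, 5]}
  9. unlink(b)  ⇒  F....F...  {c→[0, 5]}

bitmap = F....F...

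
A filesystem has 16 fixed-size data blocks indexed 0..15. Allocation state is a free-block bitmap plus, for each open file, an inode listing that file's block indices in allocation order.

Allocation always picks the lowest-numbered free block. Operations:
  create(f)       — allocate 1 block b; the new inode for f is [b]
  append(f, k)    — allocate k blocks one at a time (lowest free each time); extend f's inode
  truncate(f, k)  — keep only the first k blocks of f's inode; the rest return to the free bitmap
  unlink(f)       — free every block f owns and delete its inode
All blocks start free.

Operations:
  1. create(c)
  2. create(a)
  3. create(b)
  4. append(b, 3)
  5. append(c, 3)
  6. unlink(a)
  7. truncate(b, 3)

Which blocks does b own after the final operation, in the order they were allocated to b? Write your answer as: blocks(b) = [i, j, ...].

  1. create(c)  ⇒  F...............  {c→[0]}
  2. create(a)  ⇒  FF..............  {a→[1]; c→[0]}
  3. create(b)  ⇒  FFF.............  {a→[1]; b→[2]; c→[0]}
  4. append(b, 3)  ⇒  FFFFFF..........  {a→[1]; b→[2, 3, 4, 5]; c→[0]}
  5. append(c, 3)  ⇒  FFFFFFFFF.......  {a→[1]; b→[2, 3, 4, 5]; c→[0, 6, 7, 8]}
  6. unlink(a)  ⇒  F.FFFFFFF.......  {b→[2, 3, 4, 5]; c→[0, 6, 7, 8]}
  7. truncate(b, 3)  ⇒  F.FFF.FFF.......  {b→[2, 3, 4]; c→[0, 6, 7, 8]}

blocks(b) = [2, 3, 4]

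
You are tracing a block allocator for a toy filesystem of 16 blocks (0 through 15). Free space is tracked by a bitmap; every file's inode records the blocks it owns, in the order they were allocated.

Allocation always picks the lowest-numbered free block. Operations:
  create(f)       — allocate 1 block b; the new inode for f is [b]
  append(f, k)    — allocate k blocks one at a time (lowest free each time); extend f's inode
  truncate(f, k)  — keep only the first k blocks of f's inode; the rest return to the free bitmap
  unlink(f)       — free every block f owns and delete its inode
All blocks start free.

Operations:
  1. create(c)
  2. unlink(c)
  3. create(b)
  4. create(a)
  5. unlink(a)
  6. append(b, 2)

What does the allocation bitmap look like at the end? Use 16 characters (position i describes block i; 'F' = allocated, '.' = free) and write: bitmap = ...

[1] create(c) — c=0 (map F...............)
[2] unlink(c) —  (map ................)
[3] create(b) — b=0 (map F...............)
[4] create(a) — a=1 b=0 (map FF..............)
[5] unlink(a) — b=0 (map F...............)
[6] append(b, 2) — b=0,1,2 (map FFF.............)

bitmap = FFF.............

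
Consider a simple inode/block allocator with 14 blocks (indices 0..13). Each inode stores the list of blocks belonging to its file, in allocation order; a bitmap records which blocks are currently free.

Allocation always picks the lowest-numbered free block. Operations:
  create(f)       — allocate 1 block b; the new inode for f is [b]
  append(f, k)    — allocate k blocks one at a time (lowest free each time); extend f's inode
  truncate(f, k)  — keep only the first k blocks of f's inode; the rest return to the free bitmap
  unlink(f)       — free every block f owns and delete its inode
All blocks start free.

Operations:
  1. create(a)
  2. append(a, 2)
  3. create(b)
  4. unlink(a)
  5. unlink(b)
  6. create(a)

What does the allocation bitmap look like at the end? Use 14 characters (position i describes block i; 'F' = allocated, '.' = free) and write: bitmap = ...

bitmap = F.............

[1] create(a) — a=0 (map F.............)
[2] append(a, 2) — a=0,1,2 (map FFF...........)
[3] create(b) — a=0,1,2 b=3 (map FFFF..........)
[4] unlink(a) — b=3 (map ...F..........)
[5] unlink(b) —  (map ..............)
[6] create(a) — a=0 (map F.............)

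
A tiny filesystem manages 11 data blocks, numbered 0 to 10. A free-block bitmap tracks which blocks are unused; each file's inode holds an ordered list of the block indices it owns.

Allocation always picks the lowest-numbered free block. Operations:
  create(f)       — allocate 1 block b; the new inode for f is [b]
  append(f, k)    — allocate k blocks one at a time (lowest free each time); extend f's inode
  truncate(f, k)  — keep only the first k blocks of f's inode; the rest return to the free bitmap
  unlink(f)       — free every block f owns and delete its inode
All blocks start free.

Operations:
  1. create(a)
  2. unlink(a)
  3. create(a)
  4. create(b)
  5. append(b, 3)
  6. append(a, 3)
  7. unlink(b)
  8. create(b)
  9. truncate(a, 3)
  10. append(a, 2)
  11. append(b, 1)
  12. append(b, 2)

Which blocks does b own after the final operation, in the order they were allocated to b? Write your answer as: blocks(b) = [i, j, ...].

[1] create(a) — a=0 (map F..........)
[2] unlink(a) —  (map ...........)
[3] create(a) — a=0 (map F..........)
[4] create(b) — a=0 b=1 (map FF.........)
[5] append(b, 3) — a=0 b=1,2,3,4 (map FFFFF......)
[6] append(a, 3) — a=0,5,6,7 b=1,2,3,4 (map FFFFFFFF...)
[7] unlink(b) — a=0,5,6,7 (map F....FFF...)
[8] create(b) — a=0,5,6,7 b=1 (map FF...FFF...)
[9] truncate(a, 3) — a=0,5,6 b=1 (map FF...FF....)
[10] append(a, 2) — a=0,5,6,2,3 b=1 (map FFFF.FF....)
[11] append(b, 1) — a=0,5,6,2,3 b=1,4 (map FFFFFFF....)
[12] append(b, 2) — a=0,5,6,2,3 b=1,4,7,8 (map FFFFFFFFF..)

blocks(b) = [1, 4, 7, 8]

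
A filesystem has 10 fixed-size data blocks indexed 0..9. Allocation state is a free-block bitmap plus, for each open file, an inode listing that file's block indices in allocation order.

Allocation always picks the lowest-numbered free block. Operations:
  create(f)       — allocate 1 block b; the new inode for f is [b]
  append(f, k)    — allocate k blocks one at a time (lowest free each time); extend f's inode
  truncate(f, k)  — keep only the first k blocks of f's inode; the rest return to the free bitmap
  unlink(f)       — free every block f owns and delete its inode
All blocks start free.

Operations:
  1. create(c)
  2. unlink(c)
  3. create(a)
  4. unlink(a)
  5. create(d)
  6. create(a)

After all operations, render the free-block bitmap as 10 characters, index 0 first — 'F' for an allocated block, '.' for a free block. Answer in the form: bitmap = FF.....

after create(c) → c:[0]  free=[F.........]
after unlink(c) →   free=[..........]
after create(a) → a:[0]  free=[F.........]
after unlink(a) →   free=[..........]
after create(d) → d:[0]  free=[F.........]
after create(a) → a:[1], d:[0]  free=[FF........]

bitmap = FF........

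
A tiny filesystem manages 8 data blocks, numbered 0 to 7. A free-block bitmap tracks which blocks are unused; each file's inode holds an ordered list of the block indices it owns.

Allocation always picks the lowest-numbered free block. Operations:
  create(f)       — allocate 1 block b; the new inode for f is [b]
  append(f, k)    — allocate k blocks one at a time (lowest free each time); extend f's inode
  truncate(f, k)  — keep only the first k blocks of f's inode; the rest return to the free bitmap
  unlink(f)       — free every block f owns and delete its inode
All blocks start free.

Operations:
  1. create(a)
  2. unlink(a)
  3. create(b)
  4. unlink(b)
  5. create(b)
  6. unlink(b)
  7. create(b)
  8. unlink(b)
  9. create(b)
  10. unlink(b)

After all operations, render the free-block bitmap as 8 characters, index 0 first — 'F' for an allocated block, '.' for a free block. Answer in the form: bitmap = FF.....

  1. create(a)  ⇒  F.......  {a→[0]}
  2. unlink(a)  ⇒  ........  {}
  3. create(b)  ⇒  F.......  {b→[0]}
  4. unlink(b)  ⇒  ........  {}
  5. create(b)  ⇒  F.......  {b→[0]}
  6. unlink(b)  ⇒  ........  {}
  7. create(b)  ⇒  F.......  {b→[0]}
  8. unlink(b)  ⇒  ........  {}
  9. create(b)  ⇒  F.......  {b→[0]}
  10. unlink(b)  ⇒  ........  {}

bitmap = ........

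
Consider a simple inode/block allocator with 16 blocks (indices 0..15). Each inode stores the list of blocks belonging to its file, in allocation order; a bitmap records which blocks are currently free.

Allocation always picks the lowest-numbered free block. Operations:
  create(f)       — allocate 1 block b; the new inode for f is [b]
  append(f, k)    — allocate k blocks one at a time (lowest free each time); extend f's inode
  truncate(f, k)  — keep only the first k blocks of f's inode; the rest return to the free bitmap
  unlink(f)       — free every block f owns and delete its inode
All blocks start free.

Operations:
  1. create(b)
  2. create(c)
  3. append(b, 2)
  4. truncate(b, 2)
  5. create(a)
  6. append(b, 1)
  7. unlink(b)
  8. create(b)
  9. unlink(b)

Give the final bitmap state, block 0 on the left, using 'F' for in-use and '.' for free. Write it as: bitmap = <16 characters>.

bitmap = .F.F............

  1. create(b)  ⇒  F...............  {b→[0]}
  2. create(c)  ⇒  FF..............  {b→[0]; c→[1]}
  3. append(b, 2)  ⇒  FFFF............  {b→[0, 2, 3]; c→[1]}
  4. truncate(b, 2)  ⇒  FFF.............  {b→[0, 2]; c→[1]}
  5. create(a)  ⇒  FFFF............  {a→[3]; b→[0, 2]; c→[1]}
  6. append(b, 1)  ⇒  FFFFF...........  {a→[3]; b→[0, 2, 4]; c→[1]}
  7. unlink(b)  ⇒  .F.F............  {a→[3]; c→[1]}
  8. create(b)  ⇒  FF.F............  {a→[3]; b→[0]; c→[1]}
  9. unlink(b)  ⇒  .F.F............  {a→[3]; c→[1]}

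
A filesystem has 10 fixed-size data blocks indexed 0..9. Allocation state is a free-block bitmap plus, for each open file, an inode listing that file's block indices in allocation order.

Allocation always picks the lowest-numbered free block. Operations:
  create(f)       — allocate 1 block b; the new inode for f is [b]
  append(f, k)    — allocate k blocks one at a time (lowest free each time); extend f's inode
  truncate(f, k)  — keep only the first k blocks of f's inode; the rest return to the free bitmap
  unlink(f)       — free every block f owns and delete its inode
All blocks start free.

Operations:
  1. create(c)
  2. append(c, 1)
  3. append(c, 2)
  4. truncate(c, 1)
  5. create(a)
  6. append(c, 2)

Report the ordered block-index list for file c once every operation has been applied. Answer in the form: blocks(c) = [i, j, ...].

after create(c) → c:[0]  free=[F.........]
after append(c, 1) → c:[0, 1]  free=[FF........]
after append(c, 2) → c:[0, 1, 2, 3]  free=[FFFF......]
after truncate(c, 1) → c:[0]  free=[F.........]
after create(a) → a:[1], c:[0]  free=[FF........]
after append(c, 2) → a:[1], c:[0, 2, 3]  free=[FFFF......]

blocks(c) = [0, 2, 3]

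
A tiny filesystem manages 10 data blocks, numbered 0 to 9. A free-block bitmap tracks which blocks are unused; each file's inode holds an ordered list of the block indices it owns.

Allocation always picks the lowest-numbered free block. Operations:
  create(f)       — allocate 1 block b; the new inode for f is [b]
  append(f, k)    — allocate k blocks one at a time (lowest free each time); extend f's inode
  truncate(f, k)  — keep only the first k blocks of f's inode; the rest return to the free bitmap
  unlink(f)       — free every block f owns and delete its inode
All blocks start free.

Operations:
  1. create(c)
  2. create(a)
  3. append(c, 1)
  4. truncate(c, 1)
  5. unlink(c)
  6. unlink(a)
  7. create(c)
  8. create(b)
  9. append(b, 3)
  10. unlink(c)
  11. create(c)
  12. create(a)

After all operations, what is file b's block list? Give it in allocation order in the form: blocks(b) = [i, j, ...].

blocks(b) = [1, 2, 3, 4]

after create(c) → c:[0]  free=[F.........]
after create(a) → a:[1], c:[0]  free=[FF........]
after append(c, 1) → a:[1], c:[0, 2]  free=[FFF.......]
after truncate(c, 1) → a:[1], c:[0]  free=[FF........]
after unlink(c) → a:[1]  free=[.F........]
after unlink(a) →   free=[..........]
after create(c) → c:[0]  free=[F.........]
after create(b) → b:[1], c:[0]  free=[FF........]
after append(b, 3) → b:[1, 2, 3, 4], c:[0]  free=[FFFFF.....]
after unlink(c) → b:[1, 2, 3, 4]  free=[.FFFF.....]
after create(c) → b:[1, 2, 3, 4], c:[0]  free=[FFFFF.....]
after create(a) → a:[5], b:[1, 2, 3, 4], c:[0]  free=[FFFFFF....]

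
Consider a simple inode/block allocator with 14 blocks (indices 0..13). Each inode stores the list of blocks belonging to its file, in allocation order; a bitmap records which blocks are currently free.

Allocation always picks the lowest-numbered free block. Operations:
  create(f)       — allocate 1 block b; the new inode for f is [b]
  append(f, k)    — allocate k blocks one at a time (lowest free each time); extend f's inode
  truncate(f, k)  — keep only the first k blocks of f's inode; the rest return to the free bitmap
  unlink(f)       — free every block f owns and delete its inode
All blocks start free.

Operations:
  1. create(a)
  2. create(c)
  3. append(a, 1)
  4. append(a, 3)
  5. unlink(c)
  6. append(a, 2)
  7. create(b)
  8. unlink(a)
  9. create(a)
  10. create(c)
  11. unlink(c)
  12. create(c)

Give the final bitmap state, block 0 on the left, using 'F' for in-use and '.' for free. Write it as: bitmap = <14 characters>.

bitmap = FF.....F......

[1] create(a) — a=0 (map F.............)
[2] create(c) — a=0 c=1 (map FF............)
[3] append(a, 1) — a=0,2 c=1 (map FFF...........)
[4] append(a, 3) — a=0,2,3,4,5 c=1 (map FFFFFF........)
[5] unlink(c) — a=0,2,3,4,5 (map F.FFFF........)
[6] append(a, 2) — a=0,2,3,4,5,1,6 (map FFFFFFF.......)
[7] create(b) — a=0,2,3,4,5,1,6 b=7 (map FFFFFFFF......)
[8] unlink(a) — b=7 (map .......F......)
[9] create(a) — a=0 b=7 (map F......F......)
[10] create(c) — a=0 b=7 c=1 (map FF.....F......)
[11] unlink(c) — a=0 b=7 (map F......F......)
[12] create(c) — a=0 b=7 c=1 (map FF.....F......)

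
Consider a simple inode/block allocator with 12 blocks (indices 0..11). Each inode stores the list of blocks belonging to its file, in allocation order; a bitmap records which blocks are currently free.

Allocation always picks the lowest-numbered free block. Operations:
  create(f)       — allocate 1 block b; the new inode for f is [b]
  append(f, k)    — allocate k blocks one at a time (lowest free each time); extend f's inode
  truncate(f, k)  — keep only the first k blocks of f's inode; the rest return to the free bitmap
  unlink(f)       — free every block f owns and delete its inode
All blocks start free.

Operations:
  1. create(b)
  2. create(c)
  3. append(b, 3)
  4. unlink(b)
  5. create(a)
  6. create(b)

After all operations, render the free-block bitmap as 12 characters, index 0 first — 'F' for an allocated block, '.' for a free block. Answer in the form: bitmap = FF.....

after create(b) → b:[0]  free=[F...........]
after create(c) → b:[0], c:[1]  free=[FF..........]
after append(b, 3) → b:[0, 2, 3, 4], c:[1]  free=[FFFFF.......]
after unlink(b) → c:[1]  free=[.F..........]
after create(a) → a:[0], c:[1]  free=[FF..........]
after create(b) → a:[0], b:[2], c:[1]  free=[FFF.........]

bitmap = FFF.........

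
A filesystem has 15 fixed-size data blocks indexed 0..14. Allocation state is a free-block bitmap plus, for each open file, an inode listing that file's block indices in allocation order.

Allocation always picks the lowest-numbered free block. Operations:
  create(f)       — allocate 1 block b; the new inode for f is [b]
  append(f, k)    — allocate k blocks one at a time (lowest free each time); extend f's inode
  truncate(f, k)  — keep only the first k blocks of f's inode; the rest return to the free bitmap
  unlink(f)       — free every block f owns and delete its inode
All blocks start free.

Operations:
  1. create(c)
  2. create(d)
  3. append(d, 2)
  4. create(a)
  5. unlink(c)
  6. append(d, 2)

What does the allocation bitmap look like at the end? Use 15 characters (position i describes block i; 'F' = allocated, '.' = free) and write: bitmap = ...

after create(c) → c:[0]  free=[F..............]
after create(d) → c:[0], d:[1]  free=[FF.............]
after append(d, 2) → c:[0], d:[1, 2, 3]  free=[FFFF...........]
after create(a) → a:[4], c:[0], d:[1, 2, 3]  free=[FFFFF..........]
after unlink(c) → a:[4], d:[1, 2, 3]  free=[.FFFF..........]
after append(d, 2) → a:[4], d:[1, 2, 3, 0, 5]  free=[FFFFFF.........]

bitmap = FFFFFF.........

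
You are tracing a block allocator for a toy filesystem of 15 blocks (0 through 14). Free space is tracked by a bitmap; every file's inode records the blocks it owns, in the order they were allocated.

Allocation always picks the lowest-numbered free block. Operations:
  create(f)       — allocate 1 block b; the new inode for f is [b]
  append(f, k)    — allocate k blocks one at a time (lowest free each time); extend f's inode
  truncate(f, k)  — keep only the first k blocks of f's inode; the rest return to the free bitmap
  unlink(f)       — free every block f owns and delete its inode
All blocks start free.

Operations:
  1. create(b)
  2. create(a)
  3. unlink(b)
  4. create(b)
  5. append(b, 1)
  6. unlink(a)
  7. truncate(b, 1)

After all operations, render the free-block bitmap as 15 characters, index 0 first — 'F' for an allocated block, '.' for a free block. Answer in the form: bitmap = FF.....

bitmap = F..............

  1. create(b)  ⇒  F..............  {b→[0]}
  2. create(a)  ⇒  FF.............  {a→[1]; b→[0]}
  3. unlink(b)  ⇒  .F.............  {a→[1]}
  4. create(b)  ⇒  FF.............  {a→[1]; b→[0]}
  5. append(b, 1)  ⇒  FFF............  {a→[1]; b→[0, 2]}
  6. unlink(a)  ⇒  F.F............  {b→[0, 2]}
  7. truncate(b, 1)  ⇒  F..............  {b→[0]}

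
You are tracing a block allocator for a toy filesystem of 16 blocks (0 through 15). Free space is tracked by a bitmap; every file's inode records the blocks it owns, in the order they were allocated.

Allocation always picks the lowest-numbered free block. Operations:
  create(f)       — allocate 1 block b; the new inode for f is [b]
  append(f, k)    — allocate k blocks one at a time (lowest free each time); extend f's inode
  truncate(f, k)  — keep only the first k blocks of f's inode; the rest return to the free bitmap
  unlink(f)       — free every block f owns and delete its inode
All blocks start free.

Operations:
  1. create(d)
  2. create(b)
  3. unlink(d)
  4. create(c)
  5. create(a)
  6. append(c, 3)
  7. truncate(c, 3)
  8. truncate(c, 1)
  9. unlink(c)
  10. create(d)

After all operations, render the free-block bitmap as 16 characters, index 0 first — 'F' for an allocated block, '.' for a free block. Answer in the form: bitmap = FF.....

[1] create(d) — d=0 (map F...............)
[2] create(b) — b=1 d=0 (map FF..............)
[3] unlink(d) — b=1 (map .F..............)
[4] create(c) — b=1 c=0 (map FF..............)
[5] create(a) — a=2 b=1 c=0 (map FFF.............)
[6] append(c, 3) — a=2 b=1 c=0,3,4,5 (map FFFFFF..........)
[7] truncate(c, 3) — a=2 b=1 c=0,3,4 (map FFFFF...........)
[8] truncate(c, 1) — a=2 b=1 c=0 (map FFF.............)
[9] unlink(c) — a=2 b=1 (map .FF.............)
[10] create(d) — a=2 b=1 d=0 (map FFF.............)

bitmap = FFF.............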